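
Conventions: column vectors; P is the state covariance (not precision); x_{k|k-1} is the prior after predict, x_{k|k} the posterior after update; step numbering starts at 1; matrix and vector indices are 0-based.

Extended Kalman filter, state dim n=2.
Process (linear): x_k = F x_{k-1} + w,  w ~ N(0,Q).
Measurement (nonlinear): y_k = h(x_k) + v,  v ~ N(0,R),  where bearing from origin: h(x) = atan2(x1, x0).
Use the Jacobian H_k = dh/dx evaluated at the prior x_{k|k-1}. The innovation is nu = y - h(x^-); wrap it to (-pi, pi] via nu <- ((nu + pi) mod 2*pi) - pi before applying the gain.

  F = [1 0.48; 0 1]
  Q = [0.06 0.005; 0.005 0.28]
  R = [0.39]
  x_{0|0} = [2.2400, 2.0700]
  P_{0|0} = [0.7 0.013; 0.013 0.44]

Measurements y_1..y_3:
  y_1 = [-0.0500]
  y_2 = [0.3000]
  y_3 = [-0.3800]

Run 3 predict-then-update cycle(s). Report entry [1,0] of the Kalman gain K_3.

step 1: x^-=[3.2336, 2.0700]  P^-=[0.8739 0.2292; 0.2292 0.7200]  H_jac=[-0.1404 0.2194]  S=[0.4278]  K=[-0.1693; 0.2940]  nu=[-0.6194]  x^+=[3.3385, 1.8879]  P^+=[0.8616 0.2505; 0.2505 0.6830]
step 2: x^-=[4.2447, 1.8879]  P^-=[1.3194 0.5833; 0.5833 0.9630]  H_jac=[-0.0875 0.1967]  S=[0.4173]  K=[-0.0016; 0.3316]  nu=[-0.1185]  x^+=[4.2449, 1.8486]  P^+=[1.3194 0.5836; 0.5836 0.9171]
step 3: x^-=[5.1322, 1.8486]  P^-=[2.1510 1.0288; 1.0288 1.1971]  H_jac=[-0.0621 0.1725]  S=[0.4119]  K=[0.1064; 0.3461]  nu=[-0.7257]  x^+=[5.0550, 1.5974]  P^+=[2.1463 1.0136; 1.0136 1.1478]

K[1,0] = 0.3461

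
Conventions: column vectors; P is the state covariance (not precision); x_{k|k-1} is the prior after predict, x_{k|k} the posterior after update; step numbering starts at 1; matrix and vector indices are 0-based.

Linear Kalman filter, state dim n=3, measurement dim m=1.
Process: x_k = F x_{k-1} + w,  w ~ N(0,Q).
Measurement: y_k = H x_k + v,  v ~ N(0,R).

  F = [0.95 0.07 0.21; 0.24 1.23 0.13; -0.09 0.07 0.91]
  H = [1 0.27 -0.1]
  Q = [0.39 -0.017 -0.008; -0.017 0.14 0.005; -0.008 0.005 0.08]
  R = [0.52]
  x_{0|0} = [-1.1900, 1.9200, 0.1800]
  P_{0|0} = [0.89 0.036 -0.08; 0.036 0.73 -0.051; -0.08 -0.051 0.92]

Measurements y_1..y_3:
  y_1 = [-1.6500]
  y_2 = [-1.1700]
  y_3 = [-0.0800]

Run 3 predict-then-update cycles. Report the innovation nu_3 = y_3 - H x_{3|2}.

innov = [0.7045]

step 1: x^-=[-0.9583, 2.0994, 0.4053]  P^-=[1.2087 0.2890 0.0258; 0.2890 1.3112 0.0800; 0.0258 0.0800 0.8588]  S=[1.9795]  K=[0.6487; 0.3208; -0.0194]  nu=[-1.2180]  x^+=[-1.7485, 1.7087, 0.4290]  P^+=[0.3756 -0.1230 0.0508; -0.1230 1.1075 0.0923; 0.0508 0.0923 0.8580]
step 2: x^-=[-1.4514, 1.7378, 0.6673]  P^-=[0.7789 0.0752 0.1720; 0.0752 1.8117 0.3200; 0.1720 0.3200 0.8040]  S=[1.4279]  K=[0.5476; 0.3728; 0.1247]  nu=[-0.1211]  x^+=[-1.5177, 1.6926, 0.6522]  P^+=[0.3506 -0.2163 0.0745; -0.2163 1.6132 0.2536; 0.0745 0.2536 0.7818]
step 3: x^-=[-1.1863, 1.8025, 0.8486]  P^-=[0.7573 0.0475 0.1892; 0.0475 2.5721 0.5507; 0.1892 0.5507 0.7610]  S=[1.4305]  K=[0.5251; 0.4802; 0.1830]  nu=[0.7045]  x^+=[-0.8164, 2.1408, 0.9776]  P^+=[0.3628 -0.3132 0.0517; -0.3132 2.2422 0.4250; 0.0517 0.4250 0.7131]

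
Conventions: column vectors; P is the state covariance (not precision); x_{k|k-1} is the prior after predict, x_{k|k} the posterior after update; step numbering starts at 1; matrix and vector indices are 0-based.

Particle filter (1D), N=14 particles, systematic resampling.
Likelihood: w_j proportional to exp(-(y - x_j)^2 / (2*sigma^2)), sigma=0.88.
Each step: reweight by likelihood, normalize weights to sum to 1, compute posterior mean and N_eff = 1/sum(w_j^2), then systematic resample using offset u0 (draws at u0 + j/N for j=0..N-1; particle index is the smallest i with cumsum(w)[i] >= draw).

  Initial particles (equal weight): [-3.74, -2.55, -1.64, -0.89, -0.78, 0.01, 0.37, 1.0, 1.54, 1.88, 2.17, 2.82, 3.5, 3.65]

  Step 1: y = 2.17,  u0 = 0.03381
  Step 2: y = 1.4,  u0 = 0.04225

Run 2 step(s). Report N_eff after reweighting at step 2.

step 1: w=[0.0000, 0.0000, 0.0000, 0.0005, 0.0008, 0.0106, 0.0266, 0.0891, 0.1669, 0.2043, 0.2157, 0.1642, 0.0688, 0.0524]  mean=2.1024  Neff=6.2766  idx=[6, 7, 8, 8, 9, 9, 9, 10, 10, 10, 11, 11, 12, 13]
step 2: w=[0.0583, 0.1042, 0.1141, 0.1141, 0.0996, 0.0996, 0.0996, 0.0788, 0.0788, 0.0788, 0.0314, 0.0314, 0.0067, 0.0044]  mean=1.7690  Neff=11.0192  idx=[0, 1, 2, 2, 3, 4, 4, 5, 6, 6, 7, 8, 9, 11]

N_eff = 11.0192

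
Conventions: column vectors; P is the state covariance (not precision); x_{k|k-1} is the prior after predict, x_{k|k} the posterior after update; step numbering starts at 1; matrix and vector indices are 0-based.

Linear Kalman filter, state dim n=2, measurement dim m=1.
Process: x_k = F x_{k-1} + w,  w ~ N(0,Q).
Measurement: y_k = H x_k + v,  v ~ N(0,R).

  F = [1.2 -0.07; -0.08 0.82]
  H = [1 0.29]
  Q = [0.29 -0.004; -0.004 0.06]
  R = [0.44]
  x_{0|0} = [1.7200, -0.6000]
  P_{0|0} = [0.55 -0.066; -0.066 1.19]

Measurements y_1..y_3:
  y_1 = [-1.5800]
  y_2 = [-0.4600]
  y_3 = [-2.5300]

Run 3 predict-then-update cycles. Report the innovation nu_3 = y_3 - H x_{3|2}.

innov = [-2.0705]

step 1: x^-=[2.1060, -0.6296]  P^-=[1.0989 -0.1904; -0.1904 0.8723]  S=[1.5018]  K=[0.6949; 0.0417]  nu=[-3.5034]  x^+=[-0.3287, -0.7755]  P^+=[0.3736 -0.2339; -0.2339 0.8697]
step 2: x^-=[-0.3401, -0.6096]  P^-=[0.8715 -0.3212; -0.3212 0.6779]  S=[1.1822]  K=[0.6584; -0.1054]  nu=[0.0569]  x^+=[-0.3027, -0.6156]  P^+=[0.3591 -0.2392; -0.2392 0.6647]
step 3: x^-=[-0.3201, -0.4806]  P^-=[0.8505 -0.3133; -0.3133 0.5406]  S=[1.1542]  K=[0.6581; -0.1356]  nu=[-2.0705]  x^+=[-1.6827, -0.1998]  P^+=[0.3506 -0.2103; -0.2103 0.5194]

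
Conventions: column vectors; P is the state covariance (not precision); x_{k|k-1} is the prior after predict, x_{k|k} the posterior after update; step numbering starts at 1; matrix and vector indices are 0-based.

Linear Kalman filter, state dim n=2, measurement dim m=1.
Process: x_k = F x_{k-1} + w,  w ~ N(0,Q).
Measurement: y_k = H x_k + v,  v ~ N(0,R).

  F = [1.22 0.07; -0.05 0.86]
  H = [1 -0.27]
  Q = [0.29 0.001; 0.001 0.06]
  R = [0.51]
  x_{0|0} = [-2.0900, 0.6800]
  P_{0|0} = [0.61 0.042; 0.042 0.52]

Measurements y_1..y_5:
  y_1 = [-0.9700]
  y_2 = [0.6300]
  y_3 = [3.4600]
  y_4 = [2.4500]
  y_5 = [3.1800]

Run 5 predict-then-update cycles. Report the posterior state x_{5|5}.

step 1: x^-=[-2.5022, 0.6893]  P^-=[1.2076 0.0390; 0.0390 0.4425]  S=[1.7288]  K=[0.6924; -0.0465]  nu=[1.7183]  x^+=[-1.3124, 0.6093]  P^+=[0.3787 0.0947; 0.0947 0.4388]
step 2: x^-=[-1.5584, 0.5896]  P^-=[0.8720 0.1034; 0.1034 0.3773]  S=[1.3537]  K=[0.6236; 0.0011]  nu=[2.3476]  x^+=[-0.0946, 0.5922]  P^+=[0.3457 0.1024; 0.1024 0.3773]
step 3: x^-=[-0.0739, 0.5141]  P^-=[0.8238 0.1097; 0.1097 0.3311]  S=[1.2987]  K=[0.6115; 0.0157]  nu=[3.6727]  x^+=[2.1721, 0.5716]  P^+=[0.3382 0.0973; 0.0973 0.3308]
step 4: x^-=[2.6899, 0.3830]  P^-=[0.8115 0.1020; 0.1020 0.2971]  S=[1.2881]  K=[0.6086; 0.0169]  nu=[-0.1365]  x^+=[2.6068, 0.3806]  P^+=[0.3344 0.0888; 0.0888 0.2968]
step 5: x^-=[3.2070, 0.1970]  P^-=[0.8043 0.0913; 0.0913 0.2727]  S=[1.2849]  K=[0.6068; 0.0137]  nu=[0.0262]  x^+=[3.2229, 0.1974]  P^+=[0.3312 0.0806; 0.0806 0.2724]

x_post = [3.2229, 0.1974]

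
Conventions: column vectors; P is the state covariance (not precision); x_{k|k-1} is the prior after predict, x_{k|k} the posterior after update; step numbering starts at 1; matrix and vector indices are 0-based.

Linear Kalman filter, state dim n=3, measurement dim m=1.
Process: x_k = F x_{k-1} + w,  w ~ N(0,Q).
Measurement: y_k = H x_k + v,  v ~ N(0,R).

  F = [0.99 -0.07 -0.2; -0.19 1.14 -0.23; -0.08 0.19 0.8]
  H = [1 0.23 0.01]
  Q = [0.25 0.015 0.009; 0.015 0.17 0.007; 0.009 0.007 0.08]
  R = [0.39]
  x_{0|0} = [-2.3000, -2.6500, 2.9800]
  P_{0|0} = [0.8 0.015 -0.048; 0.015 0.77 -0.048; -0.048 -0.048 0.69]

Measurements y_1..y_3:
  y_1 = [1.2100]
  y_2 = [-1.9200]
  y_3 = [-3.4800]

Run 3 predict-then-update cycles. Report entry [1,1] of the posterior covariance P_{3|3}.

step 1: x^-=[-2.6875, -3.2694, 2.0645]  P^-=[1.0810 -0.1288 -0.2064; -0.1288 1.2506 0.0218; -0.2064 0.0218 0.5456]  S=[1.4740]  K=[0.7119; 0.1079; -0.1329]  nu=[4.6288]  x^+=[0.6078, -2.7699, 1.4493]  P^+=[0.3340 -0.2420 -0.0669; -0.2420 1.2334 0.0429; -0.0669 0.0429 0.5196]
step 2: x^-=[0.5058, -3.6065, 0.5845]  P^-=[0.6654 -0.3951 -0.2220; -0.3951 1.8889 0.2607; -0.2220 0.2607 0.4882]  S=[0.9704]  K=[0.5898; 0.0432; -0.1619]  nu=[-1.6021]  x^+=[-0.4391, -3.6757, 0.8440]  P^+=[0.3279 -0.4199 -0.1293; -0.4199 1.8871 0.2675; -0.1293 0.2675 0.4627]
step 3: x^-=[-0.3462, -4.3010, 0.0119]  P^-=[0.7160 -0.6876 -0.3270; -0.6876 2.6891 0.6385; -0.3270 0.6385 0.5570]  S=[0.9284]  K=[0.5973; -0.0675; -0.1881]  nu=[-2.1447]  x^+=[-1.6273, -4.1563, 0.4153]  P^+=[0.3847 -0.6501 -0.2227; -0.6501 2.6849 0.6268; -0.2227 0.6268 0.5242]

P_post[1,1] = 2.6849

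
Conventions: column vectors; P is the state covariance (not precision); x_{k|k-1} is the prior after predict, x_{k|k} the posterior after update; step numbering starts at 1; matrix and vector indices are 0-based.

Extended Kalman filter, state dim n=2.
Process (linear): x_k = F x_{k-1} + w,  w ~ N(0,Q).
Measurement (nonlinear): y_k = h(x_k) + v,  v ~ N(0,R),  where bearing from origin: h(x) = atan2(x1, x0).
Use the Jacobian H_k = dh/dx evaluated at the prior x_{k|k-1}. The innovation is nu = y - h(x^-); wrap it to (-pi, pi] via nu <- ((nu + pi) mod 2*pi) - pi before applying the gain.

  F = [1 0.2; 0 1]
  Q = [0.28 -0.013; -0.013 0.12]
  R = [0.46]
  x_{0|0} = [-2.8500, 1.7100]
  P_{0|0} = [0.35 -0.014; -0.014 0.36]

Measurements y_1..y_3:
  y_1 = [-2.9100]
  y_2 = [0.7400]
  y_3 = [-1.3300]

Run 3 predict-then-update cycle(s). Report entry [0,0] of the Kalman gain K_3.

step 1: x^-=[-2.5080, 1.7100]  P^-=[0.6388 0.0450; 0.0450 0.4800]  H_jac=[-0.1856 -0.2722]  S=[0.5221]  K=[-0.2505; -0.2662]  nu=[0.8300]  x^+=[-2.7159, 1.4890]  P^+=[0.6060 0.0102; 0.0102 0.4430]
step 2: x^-=[-2.4181, 1.4890]  P^-=[0.9078 0.0858; 0.0858 0.5630]  H_jac=[-0.1846 -0.2998]  S=[0.5511]  K=[-0.3508; -0.3351]  nu=[-1.8497]  x^+=[-1.7692, 2.1088]  P^+=[0.8400 0.0210; 0.0210 0.5011]
step 3: x^-=[-1.3474, 2.1088]  P^-=[1.1484 0.1082; 0.1082 0.6211]  H_jac=[-0.3367 -0.2152]  S=[0.6346]  K=[-0.6460; -0.2680]  nu=[2.8138]  x^+=[-3.1652, 1.3547]  P^+=[0.8836 -0.0017; -0.0017 0.5755]

K[0,0] = -0.6460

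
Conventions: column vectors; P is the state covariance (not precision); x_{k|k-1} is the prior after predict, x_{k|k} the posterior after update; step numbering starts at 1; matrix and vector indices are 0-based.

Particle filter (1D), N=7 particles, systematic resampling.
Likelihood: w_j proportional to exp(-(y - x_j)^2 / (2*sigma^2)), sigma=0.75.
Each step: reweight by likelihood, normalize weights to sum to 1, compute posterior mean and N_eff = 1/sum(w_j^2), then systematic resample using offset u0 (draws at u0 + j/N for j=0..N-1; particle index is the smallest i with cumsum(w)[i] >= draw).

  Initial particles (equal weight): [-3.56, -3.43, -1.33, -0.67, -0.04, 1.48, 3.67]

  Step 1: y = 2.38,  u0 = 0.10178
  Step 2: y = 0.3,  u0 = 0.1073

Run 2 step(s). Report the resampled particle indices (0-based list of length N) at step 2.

step 1: w=[0.0000, 0.0000, 0.0000, 0.0004, 0.0076, 0.6757, 0.3163]  mean=2.1603  Neff=1.7962  idx=[5, 5, 5, 5, 5, 6, 6]
step 2: w=[0.2000, 0.2000, 0.2000, 0.2000, 0.2000, 0.0000, 0.0000]  mean=1.4801  Neff=5.0006  idx=[0, 1, 1, 2, 3, 4, 4]

resampled_idx = [0, 1, 1, 2, 3, 4, 4]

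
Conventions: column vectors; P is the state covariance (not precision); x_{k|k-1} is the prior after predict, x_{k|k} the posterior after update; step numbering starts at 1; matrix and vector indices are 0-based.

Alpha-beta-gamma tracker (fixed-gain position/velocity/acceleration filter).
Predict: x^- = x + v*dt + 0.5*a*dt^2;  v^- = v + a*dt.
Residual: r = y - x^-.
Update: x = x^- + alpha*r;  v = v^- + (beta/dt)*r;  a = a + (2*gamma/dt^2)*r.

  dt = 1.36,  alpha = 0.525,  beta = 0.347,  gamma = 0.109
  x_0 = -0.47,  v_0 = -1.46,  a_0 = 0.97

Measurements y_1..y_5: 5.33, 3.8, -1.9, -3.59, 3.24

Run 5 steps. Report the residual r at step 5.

resid = 3.4479

step 1: x_pred=-1.5585  r=6.8885  x^+=2.0579  v^+=1.6168  a^+=1.7819
step 2: x_pred=5.9047  r=-2.1047  x^+=4.7997  v^+=3.5032  a^+=1.5338
step 3: x_pred=10.9825  r=-12.8825  x^+=4.2192  v^+=2.3023  a^+=0.0155
step 4: x_pred=7.3646  r=-10.9546  x^+=1.6134  v^+=-0.4717  a^+=-1.2757
step 5: x_pred=-0.2079  r=3.4479  x^+=1.6023  v^+=-1.3269  a^+=-0.8693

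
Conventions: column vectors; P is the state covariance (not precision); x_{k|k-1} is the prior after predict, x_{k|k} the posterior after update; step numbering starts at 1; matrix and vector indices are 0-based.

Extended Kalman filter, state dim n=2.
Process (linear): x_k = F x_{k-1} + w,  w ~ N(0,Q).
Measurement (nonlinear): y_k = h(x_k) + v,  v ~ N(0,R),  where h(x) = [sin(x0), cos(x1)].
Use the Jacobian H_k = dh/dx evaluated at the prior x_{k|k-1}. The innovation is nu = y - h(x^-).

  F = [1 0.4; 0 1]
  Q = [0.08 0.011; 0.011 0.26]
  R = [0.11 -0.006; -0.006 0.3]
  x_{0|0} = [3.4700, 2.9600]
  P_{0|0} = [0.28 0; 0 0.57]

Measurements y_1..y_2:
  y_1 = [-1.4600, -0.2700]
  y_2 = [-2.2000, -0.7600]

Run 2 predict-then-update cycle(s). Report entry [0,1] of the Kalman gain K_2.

step 1: x^-=[4.6540, 2.9600]  P^-=[0.4512 0.2390; 0.2390 0.8300]  H_jac=[-0.0584 0.0000; 0.0000 -0.1806]  S=[0.1115 -0.0035; -0.0035 0.3271]  K=[-0.2403 -0.1345; -0.1394 -0.4598]  nu=[-0.4617, 0.7136]  x^+=[4.6689, 2.6963]  P^+=[0.4391 0.2155; 0.2155 0.7591]
step 2: x^-=[5.7475, 2.6963]  P^-=[0.8129 0.5301; 0.5301 1.0191]  H_jac=[0.8599 0.0000; 0.0000 -0.4307]  S=[0.7111 -0.2024; -0.2024 0.4891]  K=[0.9636 -0.0682; 0.4371 -0.7167]  nu=[-1.6895, 0.1425]  x^+=[4.1097, 1.8556]  P^+=[0.1237 0.0609; 0.0609 0.5053]

K[0,1] = -0.0682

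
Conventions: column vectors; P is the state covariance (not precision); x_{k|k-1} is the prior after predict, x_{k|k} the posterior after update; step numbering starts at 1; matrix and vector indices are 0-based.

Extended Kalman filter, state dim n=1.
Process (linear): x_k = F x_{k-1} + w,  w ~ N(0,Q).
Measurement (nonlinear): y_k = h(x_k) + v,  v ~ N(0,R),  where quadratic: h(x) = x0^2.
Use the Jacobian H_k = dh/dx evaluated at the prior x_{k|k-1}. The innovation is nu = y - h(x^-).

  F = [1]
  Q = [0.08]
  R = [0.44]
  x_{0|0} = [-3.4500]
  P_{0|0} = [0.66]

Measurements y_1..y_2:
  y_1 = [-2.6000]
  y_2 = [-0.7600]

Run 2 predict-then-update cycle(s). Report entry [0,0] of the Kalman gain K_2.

step 1: x^-=[-3.4500]  P^-=[0.7400]  H_jac=[-6.9000]  S=[35.6714]  K=[-0.1431]  nu=[-14.5025]  x^+=[-1.3741]  P^+=[0.0091]
step 2: x^-=[-1.3741]  P^-=[0.0891]  H_jac=[-2.7482]  S=[1.1132]  K=[-0.2200]  nu=[-2.6482]  x^+=[-0.7914]  P^+=[0.0352]

K[0,0] = -0.2200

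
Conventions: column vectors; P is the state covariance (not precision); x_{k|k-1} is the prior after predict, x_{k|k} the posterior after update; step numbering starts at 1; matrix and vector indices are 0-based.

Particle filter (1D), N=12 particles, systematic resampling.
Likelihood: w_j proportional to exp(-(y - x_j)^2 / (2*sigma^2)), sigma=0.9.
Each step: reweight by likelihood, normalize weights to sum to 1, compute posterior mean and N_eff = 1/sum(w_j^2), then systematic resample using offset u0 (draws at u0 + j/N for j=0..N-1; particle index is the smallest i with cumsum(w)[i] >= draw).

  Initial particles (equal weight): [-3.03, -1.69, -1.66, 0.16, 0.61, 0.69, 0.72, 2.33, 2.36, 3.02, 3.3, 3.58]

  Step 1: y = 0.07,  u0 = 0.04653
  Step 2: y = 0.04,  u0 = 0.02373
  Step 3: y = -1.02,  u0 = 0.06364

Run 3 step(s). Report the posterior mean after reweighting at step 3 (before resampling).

step 1: w=[0.0007, 0.0390, 0.0416, 0.2628, 0.2206, 0.2083, 0.2035, 0.0113, 0.0104, 0.0012, 0.0004, 0.0001]  mean=0.3860  Neff=4.8538  idx=[2, 3, 3, 3, 4, 4, 4, 5, 5, 6, 6, 6]
step 2: w=[0.0179, 0.1055, 0.1055, 0.1055, 0.0871, 0.0871, 0.0871, 0.0820, 0.0820, 0.0800, 0.0800, 0.0800]  mean=0.4665  Neff=11.2140  idx=[1, 1, 2, 3, 4, 5, 6, 7, 8, 9, 10, 11]
step 3: w=[0.1380, 0.1380, 0.1380, 0.1380, 0.0632, 0.0632, 0.0632, 0.0536, 0.0536, 0.0503, 0.0503, 0.0503]  mean=0.3867  Neff=9.8474  idx=[0, 1, 1, 2, 2, 3, 4, 5, 6, 8, 9, 11]

post_mean = 0.3867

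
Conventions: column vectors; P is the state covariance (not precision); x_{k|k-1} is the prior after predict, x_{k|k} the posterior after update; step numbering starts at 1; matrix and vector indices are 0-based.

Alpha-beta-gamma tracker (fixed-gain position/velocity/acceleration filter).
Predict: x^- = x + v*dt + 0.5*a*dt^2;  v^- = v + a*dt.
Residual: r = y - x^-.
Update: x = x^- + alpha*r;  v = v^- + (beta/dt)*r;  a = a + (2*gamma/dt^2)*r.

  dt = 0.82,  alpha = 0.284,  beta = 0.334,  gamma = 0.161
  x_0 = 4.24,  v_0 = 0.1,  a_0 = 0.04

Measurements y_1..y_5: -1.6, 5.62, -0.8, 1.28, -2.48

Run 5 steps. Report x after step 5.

x_post = -1.9986

step 1: x_pred=4.3354  r=-5.9354  x^+=2.6498  v^+=-2.2848  a^+=-2.8024
step 2: x_pred=-0.1659  r=5.7859  x^+=1.4773  v^+=-2.2261  a^+=-0.0316
step 3: x_pred=-0.3587  r=-0.4413  x^+=-0.4840  v^+=-2.4317  a^+=-0.2429
step 4: x_pred=-2.5597  r=3.8397  x^+=-1.4692  v^+=-1.0669  a^+=1.5958
step 5: x_pred=-1.8076  r=-0.6724  x^+=-1.9986  v^+=-0.0322  a^+=1.2738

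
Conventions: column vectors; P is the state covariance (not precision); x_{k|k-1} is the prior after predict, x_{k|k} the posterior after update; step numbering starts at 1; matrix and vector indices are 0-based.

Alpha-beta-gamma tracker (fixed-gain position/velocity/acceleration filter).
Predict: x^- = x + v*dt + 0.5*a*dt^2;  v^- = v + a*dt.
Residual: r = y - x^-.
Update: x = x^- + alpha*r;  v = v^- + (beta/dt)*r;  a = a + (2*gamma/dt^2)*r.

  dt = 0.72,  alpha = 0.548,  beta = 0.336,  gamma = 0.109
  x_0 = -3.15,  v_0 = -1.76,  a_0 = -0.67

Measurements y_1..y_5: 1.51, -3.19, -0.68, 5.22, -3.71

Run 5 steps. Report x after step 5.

step 1: x_pred=-4.5909  r=6.1009  x^+=-1.2476  v^+=0.6047  a^+=1.8956
step 2: x_pred=-0.3209  r=-2.8691  x^+=-1.8932  v^+=0.6306  a^+=0.6890
step 3: x_pred=-1.2606  r=0.5806  x^+=-0.9424  v^+=1.3976  a^+=0.9332
step 4: x_pred=0.3057  r=4.9143  x^+=2.9988  v^+=4.3628  a^+=2.9997
step 5: x_pred=6.9175  r=-10.6275  x^+=1.0936  v^+=1.5631  a^+=-1.4694

x_post = 1.0936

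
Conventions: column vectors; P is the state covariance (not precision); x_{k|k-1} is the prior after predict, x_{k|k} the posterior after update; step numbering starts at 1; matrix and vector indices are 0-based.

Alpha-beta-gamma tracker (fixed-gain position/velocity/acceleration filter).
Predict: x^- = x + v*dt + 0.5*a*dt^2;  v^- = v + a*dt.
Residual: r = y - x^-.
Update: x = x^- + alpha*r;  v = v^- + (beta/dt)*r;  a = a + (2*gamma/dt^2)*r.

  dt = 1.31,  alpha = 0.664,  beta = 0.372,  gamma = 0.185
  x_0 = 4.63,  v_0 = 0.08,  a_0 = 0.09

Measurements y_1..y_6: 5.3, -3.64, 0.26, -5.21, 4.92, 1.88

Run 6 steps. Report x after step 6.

step 1: x_pred=4.8120  r=0.4880  x^+=5.1360  v^+=0.3365  a^+=0.1952
step 2: x_pred=5.7443  r=-9.3843  x^+=-0.4869  v^+=-2.0727  a^+=-1.8281
step 3: x_pred=-4.7707  r=5.0307  x^+=-1.4303  v^+=-3.0389  a^+=-0.7435
step 4: x_pred=-6.0492  r=0.8392  x^+=-5.4920  v^+=-3.7745  a^+=-0.5625
step 5: x_pred=-10.9193  r=15.8393  x^+=-0.4020  v^+=-0.0136  a^+=2.8525
step 6: x_pred=2.0278  r=-0.1478  x^+=1.9297  v^+=3.6812  a^+=2.8206

x_post = 1.9297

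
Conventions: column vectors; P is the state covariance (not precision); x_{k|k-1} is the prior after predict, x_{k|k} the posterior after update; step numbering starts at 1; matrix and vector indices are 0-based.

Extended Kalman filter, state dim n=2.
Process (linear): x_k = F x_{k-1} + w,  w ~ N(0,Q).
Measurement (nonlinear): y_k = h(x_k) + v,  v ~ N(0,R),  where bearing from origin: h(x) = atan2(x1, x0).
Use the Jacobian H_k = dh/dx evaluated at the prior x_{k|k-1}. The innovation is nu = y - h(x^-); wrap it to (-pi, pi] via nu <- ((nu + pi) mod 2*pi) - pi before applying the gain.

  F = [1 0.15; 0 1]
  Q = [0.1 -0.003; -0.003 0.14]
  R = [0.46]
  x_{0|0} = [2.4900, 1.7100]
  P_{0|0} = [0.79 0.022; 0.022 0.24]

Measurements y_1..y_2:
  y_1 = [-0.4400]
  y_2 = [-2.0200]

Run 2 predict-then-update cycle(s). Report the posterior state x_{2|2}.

x_post = [3.6644, 0.9801]

step 1: x^-=[2.7465, 1.7100]  P^-=[0.9020 0.0550; 0.0550 0.3800]  H_jac=[-0.1634 0.2624]  S=[0.5055]  K=[-0.2629; 0.1795]  nu=[-0.9969]  x^+=[3.0086, 1.5311]  P^+=[0.8670 0.0789; 0.0789 0.3637]
step 2: x^-=[3.2383, 1.5311]  P^-=[0.9989 0.1304; 0.1304 0.5037]  H_jac=[-0.1193 0.2524]  S=[0.4985]  K=[-0.1731; 0.2238]  nu=[-2.4617]  x^+=[3.6644, 0.9801]  P^+=[0.9840 0.1497; 0.1497 0.4787]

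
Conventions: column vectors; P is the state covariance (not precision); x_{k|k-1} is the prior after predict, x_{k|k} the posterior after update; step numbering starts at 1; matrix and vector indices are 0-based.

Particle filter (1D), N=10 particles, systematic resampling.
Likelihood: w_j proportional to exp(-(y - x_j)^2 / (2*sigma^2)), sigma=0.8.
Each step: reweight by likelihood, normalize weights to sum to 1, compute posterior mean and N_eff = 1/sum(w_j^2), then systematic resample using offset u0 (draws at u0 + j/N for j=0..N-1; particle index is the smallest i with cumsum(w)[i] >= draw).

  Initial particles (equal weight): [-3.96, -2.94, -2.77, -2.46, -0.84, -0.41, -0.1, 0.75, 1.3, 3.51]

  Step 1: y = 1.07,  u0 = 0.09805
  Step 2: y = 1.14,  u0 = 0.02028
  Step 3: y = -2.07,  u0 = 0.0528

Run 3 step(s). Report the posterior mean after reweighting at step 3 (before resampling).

step 1: w=[0.0000, 0.0000, 0.0000, 0.0000, 0.0234, 0.0730, 0.1387, 0.3731, 0.3879, 0.0039]  mean=0.7341  Neff=3.1766  idx=[6, 6, 7, 7, 7, 7, 8, 8, 8, 9]
step 2: w=[0.0423, 0.0423, 0.1250, 0.1250, 0.1250, 0.1250, 0.1379, 0.1379, 0.1379, 0.0017]  mean=0.9104  Neff=8.1227  idx=[0, 2, 3, 3, 4, 5, 6, 6, 7, 8]
step 3: w=[0.8201, 0.0341, 0.0341, 0.0341, 0.0341, 0.0341, 0.0024, 0.0024, 0.0024, 0.0024]  mean=0.0582  Neff=1.4741  idx=[0, 0, 0, 0, 0, 0, 0, 0, 1, 4]

post_mean = 0.0582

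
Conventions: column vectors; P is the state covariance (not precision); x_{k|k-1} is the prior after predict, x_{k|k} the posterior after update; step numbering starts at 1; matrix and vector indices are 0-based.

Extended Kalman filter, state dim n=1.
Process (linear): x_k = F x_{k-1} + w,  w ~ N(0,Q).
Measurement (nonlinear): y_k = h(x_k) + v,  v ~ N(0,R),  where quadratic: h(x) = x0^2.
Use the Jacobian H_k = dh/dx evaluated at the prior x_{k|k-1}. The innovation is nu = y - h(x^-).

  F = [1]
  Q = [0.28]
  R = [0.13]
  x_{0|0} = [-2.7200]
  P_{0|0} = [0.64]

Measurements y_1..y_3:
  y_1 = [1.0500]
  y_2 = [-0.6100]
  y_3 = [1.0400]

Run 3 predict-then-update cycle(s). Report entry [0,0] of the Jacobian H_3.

H_jac[0,0] = -1.2548

step 1: x^-=[-2.7200]  P^-=[0.9200]  H_jac=[-5.4400]  S=[27.3561]  K=[-0.1829]  nu=[-6.3484]  x^+=[-1.5586]  P^+=[0.0044]
step 2: x^-=[-1.5586]  P^-=[0.2844]  H_jac=[-3.1171]  S=[2.8931]  K=[-0.3064]  nu=[-3.0391]  x^+=[-0.6274]  P^+=[0.0128]
step 3: x^-=[-0.6274]  P^-=[0.2928]  H_jac=[-1.2548]  S=[0.5910]  K=[-0.6216]  nu=[0.6464]  x^+=[-1.0292]  P^+=[0.0644]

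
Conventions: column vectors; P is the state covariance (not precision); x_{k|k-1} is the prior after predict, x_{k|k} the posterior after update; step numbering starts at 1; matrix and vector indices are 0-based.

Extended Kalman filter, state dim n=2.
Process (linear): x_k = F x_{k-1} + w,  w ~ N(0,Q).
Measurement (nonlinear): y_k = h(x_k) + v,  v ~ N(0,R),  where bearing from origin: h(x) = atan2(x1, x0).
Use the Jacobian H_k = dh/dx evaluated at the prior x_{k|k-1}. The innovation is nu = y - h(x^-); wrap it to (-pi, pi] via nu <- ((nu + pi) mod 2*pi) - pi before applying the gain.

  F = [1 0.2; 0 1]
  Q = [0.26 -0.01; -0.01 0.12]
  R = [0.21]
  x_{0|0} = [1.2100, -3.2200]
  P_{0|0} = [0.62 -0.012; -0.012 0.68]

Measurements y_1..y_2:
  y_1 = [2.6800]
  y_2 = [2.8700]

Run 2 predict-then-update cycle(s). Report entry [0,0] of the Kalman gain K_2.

step 1: x^-=[0.5660, -3.2200]  P^-=[0.9024 0.1140; 0.1140 0.8000]  H_jac=[0.3013 0.0530]  S=[0.2978]  K=[0.9332; 0.2576]  nu=[-2.2064]  x^+=[-1.4930, -3.7884]  P^+=[0.6431 0.0424; 0.0424 0.7802]
step 2: x^-=[-2.2507, -3.7884]  P^-=[0.9513 0.1885; 0.1885 0.9002]  H_jac=[0.1951 -0.1159]  S=[0.2498]  K=[0.6556; -0.2706]  nu=[-1.3063]  x^+=[-3.1071, -3.4349]  P^+=[0.8439 0.2328; 0.2328 0.8820]

K[0,0] = 0.6556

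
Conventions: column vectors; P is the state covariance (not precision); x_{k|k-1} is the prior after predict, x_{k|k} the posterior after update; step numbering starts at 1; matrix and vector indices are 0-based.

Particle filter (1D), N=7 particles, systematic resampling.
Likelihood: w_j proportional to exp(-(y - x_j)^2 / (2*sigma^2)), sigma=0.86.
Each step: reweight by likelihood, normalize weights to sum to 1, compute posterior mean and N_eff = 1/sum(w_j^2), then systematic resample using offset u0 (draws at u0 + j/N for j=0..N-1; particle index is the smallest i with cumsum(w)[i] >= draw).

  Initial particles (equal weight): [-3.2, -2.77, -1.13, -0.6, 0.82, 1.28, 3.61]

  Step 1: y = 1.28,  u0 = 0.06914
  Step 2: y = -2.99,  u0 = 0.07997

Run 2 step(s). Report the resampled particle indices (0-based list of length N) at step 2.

step 1: w=[0.0000, 0.0000, 0.0098, 0.0458, 0.4326, 0.4991, 0.0127]  mean=1.0009  Neff=2.2801  idx=[4, 4, 4, 5, 5, 5, 5]
step 2: w=[0.3008, 0.3008, 0.3008, 0.0244, 0.0244, 0.0244, 0.0244]  mean=0.8649  Neff=3.6514  idx=[0, 0, 1, 1, 2, 2, 4]

resampled_idx = [0, 0, 1, 1, 2, 2, 4]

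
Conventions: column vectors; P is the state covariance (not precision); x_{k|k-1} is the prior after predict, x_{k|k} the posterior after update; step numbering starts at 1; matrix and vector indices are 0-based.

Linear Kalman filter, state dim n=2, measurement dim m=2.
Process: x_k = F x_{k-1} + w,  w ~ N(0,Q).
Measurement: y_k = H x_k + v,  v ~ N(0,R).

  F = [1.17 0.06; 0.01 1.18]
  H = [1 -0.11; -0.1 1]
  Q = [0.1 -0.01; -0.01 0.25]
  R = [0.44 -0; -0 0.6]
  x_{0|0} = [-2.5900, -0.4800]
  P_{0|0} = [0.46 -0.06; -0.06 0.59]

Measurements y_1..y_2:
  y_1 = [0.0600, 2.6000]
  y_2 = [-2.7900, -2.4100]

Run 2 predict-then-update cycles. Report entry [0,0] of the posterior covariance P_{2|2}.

P_post[0,0] = 0.2348

step 1: x^-=[-3.0591, -0.5923]  P^-=[0.7234 -0.0457; -0.0457 1.0701]  S=[1.1864 -0.2363; -0.2363 1.6865]  K=[0.6173 0.0165; -0.0112 0.6357]  nu=[3.0539, 2.8864]  x^+=[-1.1265, 1.2084]  P^+=[0.2757 0.0375; 0.0375 0.3852]
step 2: x^-=[-1.2455, 1.4147]  P^-=[0.4841 0.0722; 0.0722 0.7872]  S=[0.9177 -0.0620; -0.0620 1.3776]  K=[0.5216 0.0408; 0.0227 0.5672]  nu=[-1.3889, -3.9492]  x^+=[-2.1308, -0.8568]  P^+=[0.2348 0.0479; 0.0479 0.3451]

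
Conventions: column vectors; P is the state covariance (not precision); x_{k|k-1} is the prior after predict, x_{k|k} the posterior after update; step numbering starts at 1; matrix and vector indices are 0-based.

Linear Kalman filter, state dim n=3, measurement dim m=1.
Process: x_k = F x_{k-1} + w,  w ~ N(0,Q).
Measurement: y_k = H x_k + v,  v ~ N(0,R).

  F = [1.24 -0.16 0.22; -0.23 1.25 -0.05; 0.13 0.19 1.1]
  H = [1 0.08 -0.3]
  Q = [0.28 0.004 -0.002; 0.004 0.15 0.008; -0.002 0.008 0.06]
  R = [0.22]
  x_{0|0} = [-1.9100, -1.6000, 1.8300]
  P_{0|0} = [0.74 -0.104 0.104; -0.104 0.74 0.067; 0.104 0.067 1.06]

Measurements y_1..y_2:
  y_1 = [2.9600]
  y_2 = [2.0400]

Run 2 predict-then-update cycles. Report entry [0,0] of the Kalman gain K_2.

step 1: x^-=[-1.7098, -1.6522, 1.4607]  P^-=[1.5814 -0.5245 0.4648; -0.5245 1.4019 0.1555; 0.4648 0.1555 1.4344]  S=[1.5692]  K=[0.8922; -0.2925; 0.0299]  nu=[5.2402]  x^+=[2.9653, -3.1849, 1.6174]  P^+=[0.3324 -0.1150 0.4230; -0.1150 1.2676 0.1692; 0.4230 0.1692 1.4330]
step 2: x^-=[4.5424, -4.7441, 1.5595]  P^-=[1.1573 -0.5423 0.9014; -0.5423 2.2065 0.3279; 0.9014 0.3279 2.0313]  S=[0.9309]  K=[0.9061; -0.4986; 0.3419]  nu=[-1.6551]  x^+=[3.0427, -3.9188, 0.9937]  P^+=[0.3930 -0.1217 0.6130; -0.1217 1.9751 0.4866; 0.6130 0.4866 1.9225]

K[0,0] = 0.9061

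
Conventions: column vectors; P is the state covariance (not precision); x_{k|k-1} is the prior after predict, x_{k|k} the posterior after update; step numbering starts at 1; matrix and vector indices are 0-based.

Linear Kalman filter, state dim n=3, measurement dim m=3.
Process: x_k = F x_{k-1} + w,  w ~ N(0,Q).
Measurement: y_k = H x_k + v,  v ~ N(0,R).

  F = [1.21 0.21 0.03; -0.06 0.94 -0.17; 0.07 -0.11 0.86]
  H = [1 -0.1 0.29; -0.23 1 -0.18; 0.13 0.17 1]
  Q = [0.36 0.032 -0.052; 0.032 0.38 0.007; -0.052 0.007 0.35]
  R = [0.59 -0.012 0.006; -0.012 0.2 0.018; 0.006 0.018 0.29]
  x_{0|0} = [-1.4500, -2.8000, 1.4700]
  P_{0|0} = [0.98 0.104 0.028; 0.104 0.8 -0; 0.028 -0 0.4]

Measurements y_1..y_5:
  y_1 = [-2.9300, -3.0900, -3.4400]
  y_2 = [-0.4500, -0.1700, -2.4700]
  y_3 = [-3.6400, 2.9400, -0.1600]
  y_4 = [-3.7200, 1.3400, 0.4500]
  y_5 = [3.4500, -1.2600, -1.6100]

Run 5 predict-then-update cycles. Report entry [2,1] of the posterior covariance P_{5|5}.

P_post[2,1] = -0.0026

step 1: x^-=[-2.2984, -2.7949, 1.4707]  P^-=[1.8853 0.2279 0.0397; 0.2279 1.0908 -0.1326; 0.0397 -0.1326 0.6621]  S=[2.5271 -0.4068 0.5083; -0.4068 1.3582 -0.0900; 0.5083 -0.0900 0.9908]  K=[0.7645 0.0683 -0.0594; 0.1492 0.8323 0.0823; -0.0644 -0.1671 0.6686]  nu=[-1.3376, -0.5590, -4.1368]  x^+=[-3.1133, -3.8001, -1.1155]  P^+=[0.4863 0.0988 -0.0914; 0.0988 0.1880 -0.0051; -0.0914 -0.0051 0.2032]
step 2: x^-=[-4.5986, -3.1957, -0.7592]  P^-=[1.1240 0.1629 -0.1178; 0.1629 0.5423 -0.0354; -0.1178 -0.0354 0.4934]  S=[1.6620 -0.1657 0.1911; -0.1657 0.7458 -0.0019; 0.1911 -0.0019 0.7826]  K=[0.6609 0.0468 -0.0897; 0.1220 0.7127 0.0715; -0.0682 -0.1438 0.6195]  nu=[4.0492, 1.8314, -0.5697]  x^+=[-1.7856, -1.4370, -1.6519]  P^+=[0.4230 0.0809 -0.0900; 0.0809 0.1604 -0.0035; -0.0900 -0.0035 0.1889]
step 3: x^-=[-2.5119, -0.9628, -1.3875]  P^-=[1.0211 0.1417 -0.1190; 0.1417 0.5188 -0.0303; -0.1190 -0.0303 0.4823]  S=[1.5613 -0.1589 0.1701; -0.1589 0.7243 0.0025; 0.1701 0.0025 0.7696]  K=[0.6370 0.0411 -0.0918; 0.1158 0.7040 0.0713; -0.0660 -0.1405 0.6150]  nu=[-0.8220, 3.0753, 1.7177]  x^+=[-3.0669, 1.2294, -0.7090]  P^+=[0.4081 0.0769 -0.0882; 0.0769 0.1579 -0.0028; -0.0882 -0.0028 0.1874]
step 4: x^-=[-3.4741, 1.4601, -0.9597]  P^-=[0.9972 0.1374 -0.1178; 0.1374 0.5168 -0.0296; -0.1178 -0.0296 0.4812]  S=[1.5388 -0.1577 0.1672; -0.1577 0.7228 0.0031; 0.1672 0.0031 0.7684]  K=[0.6310 0.0401 -0.0917; 0.1144 0.7033 0.0714; -0.0651 -0.1401 0.6145]  nu=[0.1784, -1.0919, 1.6131]  x^+=[-3.5532, 0.8278, 0.1729]  P^+=[0.4043 0.0760 -0.0876; 0.0760 0.1576 -0.0026; -0.0876 -0.0026 0.1871]
step 5: x^-=[-4.1204, 0.9619, -0.1910]  P^-=[0.9912 0.1365 -0.1173; 0.1365 0.5166 -0.0295; -0.1173 -0.0295 0.4811]  S=[1.5332 -0.1572 0.1668; -0.1572 0.7227 0.0032; 0.1668 0.0032 0.7683]  K=[0.6295 0.0400 -0.0916; 0.1141 0.7032 0.0714; -0.0648 -0.1400 0.6145]  nu=[7.7220, -3.2040, -1.0468]  x^+=[0.7081, -0.4847, -0.8860]  P^+=[0.4033 0.0758 -0.0874; 0.0758 0.1575 -0.0026; -0.0874 -0.0026 0.1871]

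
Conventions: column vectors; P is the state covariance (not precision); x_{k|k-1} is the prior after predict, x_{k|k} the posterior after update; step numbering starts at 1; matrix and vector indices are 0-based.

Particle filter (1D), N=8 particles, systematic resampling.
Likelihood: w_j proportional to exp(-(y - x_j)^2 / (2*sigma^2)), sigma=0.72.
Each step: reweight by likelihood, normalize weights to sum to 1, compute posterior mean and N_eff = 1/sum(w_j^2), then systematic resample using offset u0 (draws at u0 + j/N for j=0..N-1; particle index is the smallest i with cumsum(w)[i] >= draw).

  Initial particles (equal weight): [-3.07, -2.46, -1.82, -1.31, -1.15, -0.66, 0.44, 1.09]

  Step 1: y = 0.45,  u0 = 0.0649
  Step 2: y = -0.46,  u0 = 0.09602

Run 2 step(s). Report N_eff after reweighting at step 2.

step 1: w=[0.0000, 0.0001, 0.0033, 0.0238, 0.0399, 0.1437, 0.4715, 0.3177]  mean=0.3755  Neff=2.8896  idx=[4, 5, 6, 6, 6, 7, 7, 7]
step 2: w=[0.1936, 0.2949, 0.1403, 0.1403, 0.1403, 0.0302, 0.0302, 0.0302]  mean=-0.1333  Neff=5.3699  idx=[0, 1, 1, 1, 2, 3, 4, 7]

N_eff = 5.3699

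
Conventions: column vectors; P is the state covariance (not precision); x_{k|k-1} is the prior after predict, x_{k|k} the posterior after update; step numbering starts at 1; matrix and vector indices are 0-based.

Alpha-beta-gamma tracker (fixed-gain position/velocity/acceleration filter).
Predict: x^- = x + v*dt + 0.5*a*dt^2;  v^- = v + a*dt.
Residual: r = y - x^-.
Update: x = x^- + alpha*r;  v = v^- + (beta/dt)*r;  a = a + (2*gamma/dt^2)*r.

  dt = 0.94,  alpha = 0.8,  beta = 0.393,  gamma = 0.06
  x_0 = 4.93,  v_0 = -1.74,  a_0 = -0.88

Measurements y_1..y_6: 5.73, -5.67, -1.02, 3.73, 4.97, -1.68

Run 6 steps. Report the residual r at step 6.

step 1: x_pred=2.9056  r=2.8244  x^+=5.1651  v^+=-1.3864  a^+=-0.4964
step 2: x_pred=3.6426  r=-9.3126  x^+=-3.8075  v^+=-5.7465  a^+=-1.7612
step 3: x_pred=-9.9872  r=8.9672  x^+=-2.8134  v^+=-3.6529  a^+=-0.5433
step 4: x_pred=-6.4872  r=10.2172  x^+=1.6866  v^+=0.1080  a^+=0.8442
step 5: x_pred=2.1611  r=2.8089  x^+=4.4082  v^+=2.0760  a^+=1.2257
step 6: x_pred=6.9012  r=-8.5812  x^+=0.0362  v^+=-0.3595  a^+=0.0603

resid = -8.5812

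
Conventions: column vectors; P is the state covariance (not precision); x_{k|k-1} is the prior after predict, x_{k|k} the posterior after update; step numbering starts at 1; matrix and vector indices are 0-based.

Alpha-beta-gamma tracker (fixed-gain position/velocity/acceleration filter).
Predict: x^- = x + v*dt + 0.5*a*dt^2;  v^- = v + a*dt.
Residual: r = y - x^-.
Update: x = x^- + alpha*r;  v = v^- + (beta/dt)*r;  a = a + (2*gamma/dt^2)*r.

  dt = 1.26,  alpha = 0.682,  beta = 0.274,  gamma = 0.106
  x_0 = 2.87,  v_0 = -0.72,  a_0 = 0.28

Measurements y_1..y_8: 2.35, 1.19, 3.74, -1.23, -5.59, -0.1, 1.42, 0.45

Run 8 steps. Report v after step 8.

step 1: x_pred=2.1851  r=0.1649  x^+=2.2976  v^+=-0.3313  a^+=0.3020
step 2: x_pred=2.1198  r=-0.9298  x^+=1.4857  v^+=-0.1530  a^+=0.1779
step 3: x_pred=1.4341  r=2.3059  x^+=3.0067  v^+=0.5726  a^+=0.4858
step 4: x_pred=4.1138  r=-5.3438  x^+=0.4693  v^+=0.0226  a^+=-0.2278
step 5: x_pred=0.3169  r=-5.9069  x^+=-3.7116  v^+=-1.5490  a^+=-1.0166
step 6: x_pred=-6.4703  r=6.3703  x^+=-2.1257  v^+=-1.4446  a^+=-0.1659
step 7: x_pred=-4.0776  r=5.4976  x^+=-0.3283  v^+=-0.4581  a^+=0.5682
step 8: x_pred=-0.4545  r=0.9045  x^+=0.1624  v^+=0.4545  a^+=0.6890

v_post = 0.4545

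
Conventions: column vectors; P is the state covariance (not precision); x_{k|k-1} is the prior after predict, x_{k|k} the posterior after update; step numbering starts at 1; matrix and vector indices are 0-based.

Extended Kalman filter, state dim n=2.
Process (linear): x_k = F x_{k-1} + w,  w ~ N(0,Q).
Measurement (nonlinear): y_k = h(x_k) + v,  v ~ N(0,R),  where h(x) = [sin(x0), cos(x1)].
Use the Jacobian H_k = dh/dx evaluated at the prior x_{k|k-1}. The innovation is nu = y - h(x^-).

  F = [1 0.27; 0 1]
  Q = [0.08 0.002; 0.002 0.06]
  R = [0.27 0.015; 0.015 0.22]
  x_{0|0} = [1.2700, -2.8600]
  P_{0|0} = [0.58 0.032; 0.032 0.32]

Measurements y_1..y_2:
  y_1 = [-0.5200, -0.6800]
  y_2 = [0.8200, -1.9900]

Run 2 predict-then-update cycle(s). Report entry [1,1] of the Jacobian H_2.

H_jac[1,1] = 0.2830

step 1: x^-=[0.4978, -2.8600]  P^-=[0.7006 0.1204; 0.1204 0.3800]  H_jac=[0.8786 0.0000; 0.0000 0.2779]  S=[0.8109 0.0444; 0.0444 0.2493]  K=[0.7592 -0.0010; 0.1083 0.4042]  nu=[-0.9975, 0.2806]  x^+=[-0.2598, -2.8546]  P^+=[0.2333 0.0402; 0.0402 0.3259]
step 2: x^-=[-1.0305, -2.8546]  P^-=[0.3587 0.1302; 0.1302 0.3859]  H_jac=[0.5144 0.0000; 0.0000 0.2830]  S=[0.3649 0.0340; 0.0340 0.2509]  K=[0.4983 0.0794; 0.1448 0.4157]  nu=[1.6776, -1.0309]  x^+=[-0.2765, -3.0402]  P^+=[0.2639 0.0881; 0.0881 0.3308]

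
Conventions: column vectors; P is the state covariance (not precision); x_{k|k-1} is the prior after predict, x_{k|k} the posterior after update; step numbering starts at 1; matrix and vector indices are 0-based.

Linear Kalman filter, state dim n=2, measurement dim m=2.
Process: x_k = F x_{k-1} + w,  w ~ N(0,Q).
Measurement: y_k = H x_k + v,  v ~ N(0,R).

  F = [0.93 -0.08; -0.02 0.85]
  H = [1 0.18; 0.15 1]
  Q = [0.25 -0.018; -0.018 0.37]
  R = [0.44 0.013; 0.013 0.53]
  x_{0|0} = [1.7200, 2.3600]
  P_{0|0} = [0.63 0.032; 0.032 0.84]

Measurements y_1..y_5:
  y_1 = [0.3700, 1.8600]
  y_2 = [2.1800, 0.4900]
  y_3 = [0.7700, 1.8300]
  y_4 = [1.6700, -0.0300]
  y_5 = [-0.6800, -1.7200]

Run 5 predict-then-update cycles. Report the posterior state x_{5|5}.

step 1: x^-=[1.4108, 1.9716]  P^-=[0.7955 -0.0615; -0.0615 0.9761]  S=[1.2450 0.2449; 0.2449 1.5055]  K=[0.6431 -0.0662; -0.0357 0.6480]  nu=[-1.3957, -0.3232]  x^+=[0.5346, 1.8120]  P^+=[0.2949 -0.0709; -0.0709 0.3536]
step 2: x^-=[0.3523, 1.5295]  P^-=[0.5179 -0.1037; -0.1037 0.6280]  S=[0.9409 0.0972; 0.0972 1.1386]  K=[0.5377 -0.0688; -0.0461 0.5419]  nu=[1.5524, -1.0924]  x^+=[1.2621, 0.8661]  P^+=[0.2477 -0.0666; -0.0666 0.2966]
step 3: x^-=[1.1044, 0.7109]  P^-=[0.4760 -0.0955; -0.0955 0.5866]  S=[0.9006 0.0919; 0.0919 1.0987]  K=[0.5161 -0.0651; -0.0423 0.5244]  nu=[-0.4624, 0.9534]  x^+=[0.8037, 1.2305]  P^+=[0.2377 -0.0635; -0.0635 0.2869]
step 4: x^-=[0.6490, 1.0299]  P^-=[0.4668 -0.0922; -0.0922 0.5796]  S=[0.8924 0.0927; 0.0927 1.0924]  K=[0.5111 -0.0636; -0.0405 0.5213]  nu=[0.8356, -1.1572]  x^+=[1.1498, 0.3927]  P^+=[0.2353 -0.0624; -0.0624 0.2851]
step 5: x^-=[1.0379, 0.3108]  P^-=[0.4646 -0.0912; -0.0912 0.5782]  S=[0.8905 0.0931; 0.0931 1.0913]  K=[0.5099 -0.0632; -0.0400 0.5207]  nu=[-1.7738, -2.1865]  x^+=[0.2716, -0.7568]  P^+=[0.2347 -0.0621; -0.0621 0.2848]

x_post = [0.2716, -0.7568]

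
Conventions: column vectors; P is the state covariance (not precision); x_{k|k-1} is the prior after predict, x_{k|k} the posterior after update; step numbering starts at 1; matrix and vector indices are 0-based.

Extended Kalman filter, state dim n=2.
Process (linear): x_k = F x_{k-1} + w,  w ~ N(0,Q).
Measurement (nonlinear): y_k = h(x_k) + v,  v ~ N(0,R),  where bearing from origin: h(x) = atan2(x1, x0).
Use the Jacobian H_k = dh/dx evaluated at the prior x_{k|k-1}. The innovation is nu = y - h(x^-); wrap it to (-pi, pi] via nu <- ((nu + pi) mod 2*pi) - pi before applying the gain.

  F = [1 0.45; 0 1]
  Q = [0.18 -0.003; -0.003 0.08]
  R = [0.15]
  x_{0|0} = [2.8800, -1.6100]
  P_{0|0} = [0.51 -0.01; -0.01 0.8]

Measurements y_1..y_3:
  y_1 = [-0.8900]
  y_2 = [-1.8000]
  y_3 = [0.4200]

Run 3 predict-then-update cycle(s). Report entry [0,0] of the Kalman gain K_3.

step 1: x^-=[2.1555, -1.6100]  P^-=[0.8430 0.3470; 0.3470 0.8800]  H_jac=[0.2224 0.2978]  S=[0.3157]  K=[0.9212; 1.0745]  nu=[-0.2485]  x^+=[1.9266, -1.8770]  P^+=[0.5751 0.0345; 0.0345 0.5155]
step 2: x^-=[1.0820, -1.8770]  P^-=[0.8905 0.2635; 0.2635 0.5955]  H_jac=[0.3999 0.2305]  S=[0.3726]  K=[1.1187; 0.6511]  nu=[-0.7521]  x^+=[0.2406, -2.3667]  P^+=[0.4242 -0.0080; -0.0080 0.4375]
step 3: x^-=[-0.8244, -2.3667]  P^-=[0.6856 0.1859; 0.1859 0.5175]  H_jac=[0.3768 -0.1313]  S=[0.2379]  K=[0.9835; 0.0090]  nu=[2.3260]  x^+=[1.4632, -2.3459]  P^+=[0.4555 0.1838; 0.1838 0.5175]

K[0,0] = 0.9835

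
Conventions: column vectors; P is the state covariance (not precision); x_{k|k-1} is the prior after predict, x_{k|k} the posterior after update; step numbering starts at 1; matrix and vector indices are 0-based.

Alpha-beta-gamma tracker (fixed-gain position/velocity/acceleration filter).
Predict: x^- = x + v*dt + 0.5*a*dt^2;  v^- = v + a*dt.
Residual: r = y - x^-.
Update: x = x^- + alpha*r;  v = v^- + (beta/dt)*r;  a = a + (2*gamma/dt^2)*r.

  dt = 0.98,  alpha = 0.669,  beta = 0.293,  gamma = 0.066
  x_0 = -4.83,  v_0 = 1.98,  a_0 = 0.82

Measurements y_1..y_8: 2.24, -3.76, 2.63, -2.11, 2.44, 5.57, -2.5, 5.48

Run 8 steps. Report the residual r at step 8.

step 1: x_pred=-2.4958  r=4.7358  x^+=0.6724  v^+=4.1995  a^+=1.4709
step 2: x_pred=5.4943  r=-9.2543  x^+=-0.6968  v^+=2.8742  a^+=0.1990
step 3: x_pred=2.2154  r=0.4146  x^+=2.4928  v^+=3.1931  a^+=0.2560
step 4: x_pred=5.7449  r=-7.8549  x^+=0.4900  v^+=1.0955  a^+=-0.8236
step 5: x_pred=1.1680  r=1.2720  x^+=2.0190  v^+=0.6686  a^+=-0.6488
step 6: x_pred=2.3626  r=3.2074  x^+=4.5084  v^+=0.9917  a^+=-0.2080
step 7: x_pred=5.3803  r=-7.8803  x^+=0.1084  v^+=-1.5682  a^+=-1.2911
step 8: x_pred=-2.0484  r=7.5284  x^+=2.9881  v^+=-0.5826  a^+=-0.2564

resid = 7.5284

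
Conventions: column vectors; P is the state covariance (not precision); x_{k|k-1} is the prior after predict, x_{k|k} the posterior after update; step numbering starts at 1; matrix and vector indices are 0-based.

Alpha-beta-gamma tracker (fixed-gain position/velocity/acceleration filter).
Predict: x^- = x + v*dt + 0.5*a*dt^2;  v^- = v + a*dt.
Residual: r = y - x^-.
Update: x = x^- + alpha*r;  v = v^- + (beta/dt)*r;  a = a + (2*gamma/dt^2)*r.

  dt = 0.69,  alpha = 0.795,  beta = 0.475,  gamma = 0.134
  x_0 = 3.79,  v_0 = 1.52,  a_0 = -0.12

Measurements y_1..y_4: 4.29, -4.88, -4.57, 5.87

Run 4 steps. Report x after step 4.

x_post = 2.3181

step 1: x_pred=4.8102  r=-0.5202  x^+=4.3966  v^+=1.0791  a^+=-0.4128
step 2: x_pred=5.0429  r=-9.9229  x^+=-2.8458  v^+=-6.0368  a^+=-5.9985
step 3: x_pred=-8.4391  r=3.8691  x^+=-5.3632  v^+=-7.5122  a^+=-3.8206
step 4: x_pred=-11.4561  r=17.3261  x^+=2.3181  v^+=1.7790  a^+=5.9324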